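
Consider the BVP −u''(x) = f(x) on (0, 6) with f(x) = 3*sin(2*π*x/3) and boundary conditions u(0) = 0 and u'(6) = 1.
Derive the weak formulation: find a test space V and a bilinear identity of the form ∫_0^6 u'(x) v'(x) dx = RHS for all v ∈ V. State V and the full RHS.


V = {v ∈ H^1(0, 6) : v(0) = 0} (test functions vanish at x = 0 where u is specified); weak form: ∫_0^6 u'v' dx = ∫_0^6 (3*sin(2*π*x/3)) v dx + v(6) for all v ∈ V.

Multiply both sides by a test function v and integrate from 0 to 6:
  ∫_0^6 −u''(x) v(x) dx = ∫_0^6 f(x) v(x) dx.
Integrate the LHS by parts once:
  ∫_0^6 −u'' v dx = −[u'(x) v(x)]_0^6 + ∫_0^6 u'(x) v'(x) dx.
Thus ∫_0^6 u'(x) v'(x) dx = ∫_0^6 f(x) v(x) dx + [u'(x) v(x)]_0^6.
Choose V so that boundary terms are either known or forced to vanish.
Mixed BC: u(0) = 0 (Dirichlet) and u'(6) = 1 (Neumann). Define V = {v ∈ H^1(0, 6) : v(0) = 0}. Then [u' v]_0^6 = u'(6)·v(6) − u'(0)·0 = v(6).
Weak formulation: find u (satisfying any essential BC) such that ∫_0^6 u'(x) v'(x) dx = ∫_0^6 f v dx + v(6) for all v ∈ V (Dirichlet at 0 absorbed into V; Neumann datum at x = 6 contributes the boundary term).
Substituting f(x) = 3*sin(2*π*x/3), the right-hand side is ∫_0^6 (3*sin(2*π*x/3)) v dx + v(6).


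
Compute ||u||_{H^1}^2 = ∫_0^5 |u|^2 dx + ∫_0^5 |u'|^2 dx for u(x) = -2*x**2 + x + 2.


||u||_{H^1}^2 = 2225

The H^1 norm (squared) on an interval (0, L) is
  ||u||_{H^1}^2 = ∫_0^L u(x)^2 dx + ∫_0^L u'(x)^2 dx.
Compute u'(x) = 1 - 4*x.
Then u(x)^2 = 4*x**4 - 4*x**3 - 7*x**2 + 4*x + 4 and u'(x)^2 = 16*x**2 - 8*x + 1.
Integrate each monomial from 0 to 5 using ∫_0^5 c·x^n dx = c·5^(n+1)/(n+1):
  ∫_0^5 u(x)^2 dx = ∫_0^5 (4*x^4 - 4*x^3 - 7*x^2 + 4*x + 4) dx. Term by term:
    ∫_0^5 4*x^4 dx = 2500;  ∫_0^5 -4*x^3 dx = -625;  ∫_0^5 -7*x^2 dx = -875/3;
    ∫_0^5 4*x dx = 50;  ∫_0^5 4 dx = 20.
  Sum: 2500 − 625 − 875/3 + 50 + 20 = 4960/3.
  ∫_0^5 u'(x)^2 dx = ∫_0^5 (16*x^2 - 8*x + 1) dx. Term by term:
    ∫_0^5 16*x^2 dx = 2000/3;  ∫_0^5 -8*x dx = -100;  ∫_0^5 1 dx = 5.
  Sum: 2000/3 − 100 + 5 = 1715/3.
Adding: ||u||_{H^1}^2 = 4960/3 + 1715/3 = 2225.


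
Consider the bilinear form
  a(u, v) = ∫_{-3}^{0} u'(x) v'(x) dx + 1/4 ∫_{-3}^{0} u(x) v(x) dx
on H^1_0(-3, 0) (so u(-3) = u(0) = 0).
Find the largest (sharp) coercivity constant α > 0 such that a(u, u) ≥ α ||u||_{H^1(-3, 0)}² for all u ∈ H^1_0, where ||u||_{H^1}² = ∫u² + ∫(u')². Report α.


α = (9/4 + π^2)/(9 + π^2)

Coercivity of a(·,·) on H^1_0(-3, 0) means a(u, u) ≥ α ||u||_{H^1}² for every u ∈ H^1_0.
The interval has length L = 3, and Poincaré/coercivity depend only on L. Here a(u, u) = ∫(u')² + (1/4)·∫u².
Here 0 < c = 1/4 < 1. The condition a(u,u) ≥ α||u||_{H^1}² reads (1−α)∫(u')² ≥ (α−c)∫u². Any admissible α is ≤ 1 (rapidly oscillating u have ∫u²/∫(u')² → 0), and α = 1 would force 0 ≥ (1−c)∫u², impossible since c < 1; so 1−α > 0. By the sharp Poincaré inequality on H^1_0 of an interval of length L, ∫(u')² ≥ (π/L)²∫u² with equality for the first sine mode sin(π(x−x₀)/L) (x₀ the left endpoint), so the inequality holds for all u iff (1−α)(π/L)² ≥ α − c, i.e. α ≤ ((π/L)² + c)/((π/L)² + 1) = (1 + c(L/π)²)/(1 + (L/π)²). With (π/L)² = π^2/9 and c = 1/4, the largest admissible constant is α = ((π/L)² + c)/((π/L)² + 1).
Simplifying, α = (9/4 + π^2)/(9 + π^2).


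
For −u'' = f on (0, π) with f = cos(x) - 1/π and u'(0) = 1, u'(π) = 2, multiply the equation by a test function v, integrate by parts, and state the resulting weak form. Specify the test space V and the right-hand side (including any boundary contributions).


V = H^1(0, π) (v unrestricted at boundary; u is determined up to an additive constant); weak form: ∫_0^π u'v' dx = ∫_0^π (cos(x) - 1/π) v dx + 2·v(π) − v(0) for all v ∈ V.

Multiply both sides by a test function v and integrate from 0 to π:
  ∫_0^π −u''(x) v(x) dx = ∫_0^π f(x) v(x) dx.
Integrate the LHS by parts once:
  ∫_0^π −u'' v dx = −[u'(x) v(x)]_0^π + ∫_0^π u'(x) v'(x) dx.
Thus ∫_0^π u'(x) v'(x) dx = ∫_0^π f(x) v(x) dx + [u'(x) v(x)]_0^π.
Choose V so that boundary terms are either known or forced to vanish.
u has inhomogeneous Neumann u'(0) = 1, u'(π) = 2. [u' v]_0^π = (2)·v(π) − (1)·v(0) = 2·v(π) − v(0). Take V = H^1(0, π); boundary term becomes part of RHS.
Weak formulation: find u (satisfying any essential BC) such that ∫_0^π u'(x) v'(x) dx = ∫_0^π f v dx + 2·v(π) − v(0) for all v ∈ V (Neumann data are natural BCs: they enter the RHS as boundary terms).
Substituting f(x) = cos(x) - 1/π, the right-hand side is ∫_0^π (cos(x) - 1/π) v dx + 2·v(π) − v(0).
Compatibility check (pure Neumann): taking v ≡ 1 ∈ V gives 0 = ∫_0^π f dx + (2) − (1), i.e. ∫_0^π f dx must equal u'(0) − u'(π) = -1. Indeed ∫_0^π (cos(x) - 1/π) dx = -1, so the data are compatible. The solution is then unique only up to an additive constant (fix it e.g. by requiring ∫_0^π u dx = 0).


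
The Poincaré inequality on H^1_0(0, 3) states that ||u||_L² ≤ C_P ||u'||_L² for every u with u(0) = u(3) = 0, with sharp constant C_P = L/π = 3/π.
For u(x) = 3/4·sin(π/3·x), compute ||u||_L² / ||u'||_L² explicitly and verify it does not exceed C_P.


||u||_L² / ||u'||_L² = 3/π = C_P.

u(x) = 3/4·sin(π/3·x), so u'(x) = π*cos(π*x/3)/4.
Writing u(x) = A·sin(kπx/L) with A = 3/4 and k = 1, use ∫_0^L sin²(kπx/L) dx = L/2 and ∫_0^L cos²(kπx/L) dx = L/2.
u² = 9/16·sin²(π/3·x) and (u')² = π^2/16·cos²(π/3·x), and each of sin², cos² integrates to L/2 = 3/2 over (0, 3).
∫_0^3 u² dx = 27/32, so ||u||_L² = 3*sqrt(6)/8.
∫_0^3 (u')² dx = 3*π^2/32, so ||u'||_L² = sqrt(6)*π/8.
Ratio ||u||_L² / ||u'||_L² = 3/π.
Sharp Poincaré constant on H^1_0(0, 3) is C_P = L/π = 3/π, achieved by sin(π/3·x).
This is the k = 1 eigenfunction (up to amplitude), so the ratio equals the sharp Poincaré constant exactly.


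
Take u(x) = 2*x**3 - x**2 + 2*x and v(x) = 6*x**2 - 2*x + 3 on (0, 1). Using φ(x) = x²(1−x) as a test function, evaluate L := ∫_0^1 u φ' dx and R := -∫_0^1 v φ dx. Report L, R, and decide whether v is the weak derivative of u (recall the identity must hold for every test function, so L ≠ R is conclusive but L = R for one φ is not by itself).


LHS = -4/15, RHS = -7/20. No, v is not the weak derivative of u.

u(x) = 2*x**3 - x**2 + 2*x, classical derivative u'(x) = 6*x**2 - 2*x + 2.
φ(x) = x²(1−x), so φ'(x) = x*(2 - 3*x).
Note φ(0) = φ(1) = 0, so the boundary term u·φ vanishes.
LHS = ∫_0^1 u(x) φ'(x) dx = ∫_0^1 (-6*x^5 + 7*x^4 - 8*x^3 + 4*x^2) dx. Term by term:
  ∫_0^1 -6*x^5 dx = -1;  ∫_0^1 7*x^4 dx = 7/5;  ∫_0^1 -8*x^3 dx = -2;
  ∫_0^1 4*x^2 dx = 4/3.
Sum: -1 + 7/5 − 2 + 4/3 = -4/15.
So LHS = -4/15.
∫_0^1 v(x) φ(x) dx = ∫_0^1 (-6*x^5 + 8*x^4 - 5*x^3 + 3*x^2) dx. Term by term:
  ∫_0^1 -6*x^5 dx = -1;  ∫_0^1 8*x^4 dx = 8/5;  ∫_0^1 -5*x^3 dx = -5/4;
  ∫_0^1 3*x^2 dx = 1.
Sum: -1 + 8/5 − 5/4 + 1 = 7/20.
So RHS = -∫_0^1 v(x) φ(x) dx = -7/20.
LHS − RHS = 1/12 ≠ 0, so the identity fails.
(For a valid weak derivative the identity must hold for EVERY test function, in particular this one. The failure shows v is NOT the weak derivative of u.)
Correct weak derivative would be u'(x) = 6*x**2 - 2*x + 2.


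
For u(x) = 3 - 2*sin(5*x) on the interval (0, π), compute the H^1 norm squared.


||u||_{H^1(0,π)}^2 = -24/5 + 61*π

u'(x) = -10*cos(5*x).
Expand u² and (u')² and integrate term by term on (0, π), using: for integers n ≥ 1, ∫_0^π sin²(nx) dx = ∫_0^π cos²(nx) dx = π/2; for n ≠ n', ∫_0^π sin(nx)sin(n'x) dx = ∫_0^π cos(nx)cos(n'x) dx = 0; and by product-to-sum, ∫_0^π sin(nx)cos(n'x) dx = ½∫_0^π [sin((n+n')x) + sin((n−n')x)] dx, which is 0 when n+n' is even and 2n/(n²−n'²) when n+n' is odd (it need not vanish on (0, π)). For the constant mode: ∫_0^π 1 dx = π, ∫_0^π cos(nx) dx = 0, ∫_0^π sin(nx) dx = (1−(−1)^n)/n.
  u² squared terms: (3)²·∫1 dx = 9·π = 9*π;  (-2)²·∫sin(5x)² dx = 4·π/2 = 2*π.
  u² cross terms: 2·(3)·(-2)·∫1·sin(5x) dx = -12·(2/5) = -24/5.
  So ∫_0^π u² dx = 9*π + 2*π − 24/5 = -24/5 + 11*π.
  (u')² squared terms: (-10)²·∫cos(5x)² dx = 100·π/2 = 50*π.
  So ∫_0^π (u')² dx = 50*π.
||u||_{H^1}^2 = (-24/5 + 11*π) + (50*π) = -24/5 + 61*π.


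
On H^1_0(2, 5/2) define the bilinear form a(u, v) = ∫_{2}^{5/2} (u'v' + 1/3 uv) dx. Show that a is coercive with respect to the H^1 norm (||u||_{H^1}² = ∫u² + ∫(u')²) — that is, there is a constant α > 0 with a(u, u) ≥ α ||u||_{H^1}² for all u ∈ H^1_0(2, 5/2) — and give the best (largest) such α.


α = (1 + 12*π^2)/(3*(1 + 4*π^2))

Coercivity of a(·,·) on H^1_0(2, 5/2) means a(u, u) ≥ α ||u||_{H^1}² for every u ∈ H^1_0.
The interval has length L = 1/2, and Poincaré/coercivity depend only on L. Here a(u, u) = ∫(u')² + (1/3)·∫u².
Here 0 < c = 1/3 < 1. The condition a(u,u) ≥ α||u||_{H^1}² reads (1−α)∫(u')² ≥ (α−c)∫u². Any admissible α is ≤ 1 (rapidly oscillating u have ∫u²/∫(u')² → 0), and α = 1 would force 0 ≥ (1−c)∫u², impossible since c < 1; so 1−α > 0. By the sharp Poincaré inequality on H^1_0 of an interval of length L, ∫(u')² ≥ (π/L)²∫u² with equality for the first sine mode sin(π(x−x₀)/L) (x₀ the left endpoint), so the inequality holds for all u iff (1−α)(π/L)² ≥ α − c, i.e. α ≤ ((π/L)² + c)/((π/L)² + 1) = (1 + c(L/π)²)/(1 + (L/π)²). With (π/L)² = 4*π^2 and c = 1/3, the largest admissible constant is α = ((π/L)² + c)/((π/L)² + 1).
Simplifying, α = (1 + 12*π^2)/(3*(1 + 4*π^2)).


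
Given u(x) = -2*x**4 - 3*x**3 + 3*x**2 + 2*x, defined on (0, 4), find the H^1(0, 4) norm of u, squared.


||u||_{H^1}^2 = 134365424/315

The H^1 norm (squared) on an interval (0, L) is
  ||u||_{H^1}^2 = ∫_0^L u(x)^2 dx + ∫_0^L u'(x)^2 dx.
Compute u'(x) = -8*x**3 - 9*x**2 + 6*x + 2.
Then u(x)^2 = 4*x**8 + 12*x**7 - 3*x**6 - 26*x**5 - 3*x**4 + 12*x**3 + 4*x**2 and u'(x)^2 = 64*x**6 + 144*x**5 - 15*x**4 - 140*x**3 + 24*x + 4.
Integrate each monomial from 0 to 4 using ∫_0^4 c·x^n dx = c·4^(n+1)/(n+1):
  ∫_0^4 u(x)^2 dx = ∫_0^4 (4*x^8 + 12*x^7 - 3*x^6 - 26*x^5 - 3*x^4 + 12*x^3 + 4*x^2) dx. Term by term:
    ∫_0^4 4*x^8 dx = 1048576/9;  ∫_0^4 12*x^7 dx = 98304;  ∫_0^4 -3*x^6 dx = -49152/7;
    ∫_0^4 -26*x^5 dx = -53248/3;  ∫_0^4 -3*x^4 dx = -3072/5;  ∫_0^4 12*x^3 dx = 768;
    ∫_0^4 4*x^2 dx = 256/3.
  Sum: 1048576/9 + 98304 − 49152/7 − 53248/3 − 3072/5 + 768 + 256/3 = 59938304/315.
  ∫_0^4 u'(x)^2 dx = ∫_0^4 (64*x^6 + 144*x^5 - 15*x^4 - 140*x^3 + 24*x + 4) dx. Term by term:
    ∫_0^4 64*x^6 dx = 1048576/7;  ∫_0^4 144*x^5 dx = 98304;  ∫_0^4 -15*x^4 dx = -3072;
    ∫_0^4 -140*x^3 dx = -8960;  ∫_0^4 24*x dx = 192;  ∫_0^4 4 dx = 16.
  Sum: 1048576/7 + 98304 − 3072 − 8960 + 192 + 16 = 1653936/7.
Adding: ||u||_{H^1}^2 = 59938304/315 + 1653936/7 = 134365424/315.


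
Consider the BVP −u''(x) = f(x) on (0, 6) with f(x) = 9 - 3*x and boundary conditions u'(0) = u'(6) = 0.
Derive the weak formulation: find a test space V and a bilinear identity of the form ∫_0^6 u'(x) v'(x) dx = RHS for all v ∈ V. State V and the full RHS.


V = H^1(0, 6) (no boundary constraint on v; u is determined up to an additive constant); weak form: ∫_0^6 u'v' dx = ∫_0^6 (9 - 3*x) v dx for all v ∈ V.

Multiply both sides by a test function v and integrate from 0 to 6:
  ∫_0^6 −u''(x) v(x) dx = ∫_0^6 f(x) v(x) dx.
Integrate the LHS by parts once:
  ∫_0^6 −u'' v dx = −[u'(x) v(x)]_0^6 + ∫_0^6 u'(x) v'(x) dx.
Thus ∫_0^6 u'(x) v'(x) dx = ∫_0^6 f(x) v(x) dx + [u'(x) v(x)]_0^6.
Choose V so that boundary terms are either known or forced to vanish.
u has homogeneous Neumann: u'(0) = u'(6) = 0. So [u' v]_0^6 = 0·v(6) − 0·v(0) = 0 for any v; take V = H^1(0, 6).
Weak formulation: find u (satisfying any essential BC) such that ∫_0^6 u'(x) v'(x) dx = ∫_0^6 f v dx for all v ∈ V (homogeneous Neumann, so boundary terms vanish).
Substituting f(x) = 9 - 3*x, the right-hand side is ∫_0^6 (9 - 3*x) v dx.
Compatibility check (pure Neumann): taking v ≡ 1 ∈ V gives 0 = ∫_0^6 f dx + (0) − (0), i.e. ∫_0^6 f dx must equal u'(0) − u'(6) = 0. Indeed ∫_0^6 (9 - 3*x) dx = 0, so the data are compatible. The solution is then unique only up to an additive constant (fix it e.g. by requiring ∫_0^6 u dx = 0).


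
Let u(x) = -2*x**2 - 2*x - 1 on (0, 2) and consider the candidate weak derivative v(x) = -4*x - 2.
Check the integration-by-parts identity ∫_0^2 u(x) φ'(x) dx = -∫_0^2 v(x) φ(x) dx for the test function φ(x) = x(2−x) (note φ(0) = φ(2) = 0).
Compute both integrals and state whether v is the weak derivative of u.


LHS = 8, RHS = 8. Yes, v = u' weakly.

u(x) = -2*x**2 - 2*x - 1, classical derivative u'(x) = -4*x - 2.
φ(x) = x(2−x), so φ'(x) = 2 - 2*x.
Note φ(0) = φ(2) = 0, so the boundary term u·φ vanishes.
LHS = ∫_0^2 u(x) φ'(x) dx = ∫_0^2 (4*x^3 - 2*x - 2) dx. Term by term:
  ∫_0^2 4*x^3 dx = 16;  ∫_0^2 -2*x dx = -4;  ∫_0^2 -2 dx = -4.
Sum: 16 − 4 − 4 = 8.
So LHS = 8.
∫_0^2 v(x) φ(x) dx = ∫_0^2 (4*x^3 - 6*x^2 - 4*x) dx. Term by term:
  ∫_0^2 4*x^3 dx = 16;  ∫_0^2 -6*x^2 dx = -16;  ∫_0^2 -4*x dx = -8.
Sum: 16 − 16 − 8 = -8.
So RHS = -∫_0^2 v(x) φ(x) dx = 8.
LHS = RHS, so the identity holds for this test φ.
Moreover u is smooth here and v(x) = u'(x) = -4*x - 2 pointwise, so the identity holds for every test function. Hence v is the weak derivative of u.


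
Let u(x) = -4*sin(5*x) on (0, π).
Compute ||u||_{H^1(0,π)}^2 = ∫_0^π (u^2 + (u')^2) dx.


||u||_{H^1(0,π)}^2 = 208*π

u'(x) = -20*cos(5*x).
Expand u² and (u')² and integrate term by term on (0, π), using: for integers n ≥ 1, ∫_0^π sin²(nx) dx = ∫_0^π cos²(nx) dx = π/2; for n ≠ n', ∫_0^π sin(nx)sin(n'x) dx = ∫_0^π cos(nx)cos(n'x) dx = 0; and by product-to-sum, ∫_0^π sin(nx)cos(n'x) dx = ½∫_0^π [sin((n+n')x) + sin((n−n')x)] dx, which is 0 when n+n' is even and 2n/(n²−n'²) when n+n' is odd (it need not vanish on (0, π)).
  u² squared terms: (-4)²·∫sin(5x)² dx = 16·π/2 = 8*π.
  So ∫_0^π u² dx = 8*π.
  (u')² squared terms: (-20)²·∫cos(5x)² dx = 400·π/2 = 200*π.
  So ∫_0^π (u')² dx = 200*π.
||u||_{H^1}^2 = (8*π) + (200*π) = 208*π.


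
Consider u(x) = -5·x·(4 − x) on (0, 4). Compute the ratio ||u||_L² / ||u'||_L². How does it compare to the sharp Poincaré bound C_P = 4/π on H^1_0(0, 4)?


||u||_L² / ||u'||_L² = 2*sqrt(10)/5 < C_P = 4/π.

u(x) = -5·x·(4 − x), so u'(x) = 10*x - 20.
u(x) = -5·x·(4 − x) vanishes at x = 0 and x = 4, so u ∈ H^1_0(0, 4). Differentiate via the product rule and integrate the resulting polynomials term by term.
  ∫_0^4 u² dx = ∫_0^4 (25*x^4 - 200*x^3 + 400*x^2) dx. Term by term:
    ∫_0^4 25*x^4 dx = 5120;  ∫_0^4 -200*x^3 dx = -12800;  ∫_0^4 400*x^2 dx = 25600/3.
  Sum: 5120 − 12800 + 25600/3 = 2560/3.
  ∫_0^4 (u')² dx = ∫_0^4 (100*x^2 - 400*x + 400) dx. Term by term:
    ∫_0^4 100*x^2 dx = 6400/3;  ∫_0^4 -400*x dx = -3200;  ∫_0^4 400 dx = 1600.
  Sum: 6400/3 − 3200 + 1600 = 1600/3.
∫_0^4 u² dx = 2560/3, so ||u||_L² = 16*sqrt(30)/3.
∫_0^4 (u')² dx = 1600/3, so ||u'||_L² = 40*sqrt(3)/3.
Ratio ||u||_L² / ||u'||_L² = 2*sqrt(10)/5.
Sharp Poincaré constant on H^1_0(0, 4) is C_P = L/π = 4/π, achieved by sin(π/4·x).
A polynomial bump cannot attain the sharp Poincaré constant (only the first sine eigenfunction does), so the ratio is strictly less than C_P, consistent with ||u||_L² ≤ C_P ||u'||_L².


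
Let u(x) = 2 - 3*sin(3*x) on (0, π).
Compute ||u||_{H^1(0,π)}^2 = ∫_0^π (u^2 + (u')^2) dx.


||u||_{H^1(0,π)}^2 = -8 + 49*π

u'(x) = -9*cos(3*x).
Expand u² and (u')² and integrate term by term on (0, π), using: for integers n ≥ 1, ∫_0^π sin²(nx) dx = ∫_0^π cos²(nx) dx = π/2; for n ≠ n', ∫_0^π sin(nx)sin(n'x) dx = ∫_0^π cos(nx)cos(n'x) dx = 0; and by product-to-sum, ∫_0^π sin(nx)cos(n'x) dx = ½∫_0^π [sin((n+n')x) + sin((n−n')x)] dx, which is 0 when n+n' is even and 2n/(n²−n'²) when n+n' is odd (it need not vanish on (0, π)). For the constant mode: ∫_0^π 1 dx = π, ∫_0^π cos(nx) dx = 0, ∫_0^π sin(nx) dx = (1−(−1)^n)/n.
  u² squared terms: (2)²·∫1 dx = 4·π = 4*π;  (-3)²·∫sin(3x)² dx = 9·π/2 = 9*π/2.
  u² cross terms: 2·(2)·(-3)·∫1·sin(3x) dx = -12·(2/3) = -8.
  So ∫_0^π u² dx = 4*π + 9*π/2 − 8 = -8 + 17*π/2.
  (u')² squared terms: (-9)²·∫cos(3x)² dx = 81·π/2 = 81*π/2.
  So ∫_0^π (u')² dx = 81*π/2.
||u||_{H^1}^2 = (-8 + 17*π/2) + (81*π/2) = -8 + 49*π.


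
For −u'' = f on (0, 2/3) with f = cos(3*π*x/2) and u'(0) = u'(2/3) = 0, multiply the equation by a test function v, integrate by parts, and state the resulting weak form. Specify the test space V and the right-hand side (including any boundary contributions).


V = H^1(0, 2/3) (no boundary constraint on v; u is determined up to an additive constant); weak form: ∫_0^2/3 u'v' dx = ∫_0^2/3 (cos(3*π*x/2)) v dx for all v ∈ V.

Multiply both sides by a test function v and integrate from 0 to 2/3:
  ∫_0^2/3 −u''(x) v(x) dx = ∫_0^2/3 f(x) v(x) dx.
Integrate the LHS by parts once:
  ∫_0^2/3 −u'' v dx = −[u'(x) v(x)]_0^2/3 + ∫_0^2/3 u'(x) v'(x) dx.
Thus ∫_0^2/3 u'(x) v'(x) dx = ∫_0^2/3 f(x) v(x) dx + [u'(x) v(x)]_0^2/3.
Choose V so that boundary terms are either known or forced to vanish.
u has homogeneous Neumann: u'(0) = u'(2/3) = 0. So [u' v]_0^2/3 = 0·v(2/3) − 0·v(0) = 0 for any v; take V = H^1(0, 2/3).
Weak formulation: find u (satisfying any essential BC) such that ∫_0^2/3 u'(x) v'(x) dx = ∫_0^2/3 f v dx for all v ∈ V (homogeneous Neumann, so boundary terms vanish).
Substituting f(x) = cos(3*π*x/2), the right-hand side is ∫_0^2/3 (cos(3*π*x/2)) v dx.
Compatibility check (pure Neumann): taking v ≡ 1 ∈ V gives 0 = ∫_0^2/3 f dx + (0) − (0), i.e. ∫_0^2/3 f dx must equal u'(0) − u'(2/3) = 0. Indeed ∫_0^2/3 (cos(3*π*x/2)) dx = 0, so the data are compatible. The solution is then unique only up to an additive constant (fix it e.g. by requiring ∫_0^2/3 u dx = 0).


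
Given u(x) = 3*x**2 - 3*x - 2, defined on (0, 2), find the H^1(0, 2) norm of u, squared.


||u||_{H^1}^2 = 258/5

The H^1 norm (squared) on an interval (0, L) is
  ||u||_{H^1}^2 = ∫_0^L u(x)^2 dx + ∫_0^L u'(x)^2 dx.
Compute u'(x) = 6*x - 3.
Then u(x)^2 = 9*x**4 - 18*x**3 - 3*x**2 + 12*x + 4 and u'(x)^2 = 36*x**2 - 36*x + 9.
Integrate each monomial from 0 to 2 using ∫_0^2 c·x^n dx = c·2^(n+1)/(n+1):
  ∫_0^2 u(x)^2 dx = ∫_0^2 (9*x^4 - 18*x^3 - 3*x^2 + 12*x + 4) dx. Term by term:
    ∫_0^2 9*x^4 dx = 288/5;  ∫_0^2 -18*x^3 dx = -72;  ∫_0^2 -3*x^2 dx = -8;
    ∫_0^2 12*x dx = 24;  ∫_0^2 4 dx = 8.
  Sum: 288/5 − 72 − 8 + 24 + 8 = 48/5.
  ∫_0^2 u'(x)^2 dx = ∫_0^2 (36*x^2 - 36*x + 9) dx. Term by term:
    ∫_0^2 36*x^2 dx = 96;  ∫_0^2 -36*x dx = -72;  ∫_0^2 9 dx = 18.
  Sum: 96 − 72 + 18 = 42.
Adding: ||u||_{H^1}^2 = 48/5 + 42 = 258/5.


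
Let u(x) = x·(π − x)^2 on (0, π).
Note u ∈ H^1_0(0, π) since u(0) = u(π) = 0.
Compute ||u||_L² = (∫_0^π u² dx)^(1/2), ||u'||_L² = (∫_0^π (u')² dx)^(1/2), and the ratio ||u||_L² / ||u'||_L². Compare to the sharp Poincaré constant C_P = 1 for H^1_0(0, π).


||u||_L² / ||u'||_L² = sqrt(14)*π/14 < C_P = 1.

u(x) = x·(π − x)^2, so u'(x) = (x - π)*(3*x - π).
u(x) = x·(π − x)^2 vanishes at x = 0 and x = π, so u ∈ H^1_0(0, π). Differentiate via the product rule and integrate the resulting polynomials term by term.
  ∫_0^π u² dx = ∫_0^π (x^6 - 4*π*x^5 + 6*π^2*x^4 - 4*π^3*x^3 + π^4*x^2) dx. Term by term:
    ∫_0^π x^6 dx = π^7/7;  ∫_0^π -4*π*x^5 dx = -2*π^7/3;  ∫_0^π 6*π^2*x^4 dx = 6*π^7/5;
    ∫_0^π -4*π^3*x^3 dx = -π^7;  ∫_0^π π^4*x^2 dx = π^7/3.
  Sum: π^7/7 − 2*π^7/3 + 6*π^7/5 − π^7 + π^7/3 = π^7/105.
  ∫_0^π (u')² dx = ∫_0^π (9*x^4 - 24*π*x^3 + 22*π^2*x^2 - 8*π^3*x + π^4) dx. Term by term:
    ∫_0^π 9*x^4 dx = 9*π^5/5;  ∫_0^π -24*π*x^3 dx = -6*π^5;  ∫_0^π 22*π^2*x^2 dx = 22*π^5/3;
    ∫_0^π -8*π^3*x dx = -4*π^5;  ∫_0^π π^4 dx = π^5.
  Sum: 9*π^5/5 − 6*π^5 + 22*π^5/3 − 4*π^5 + π^5 = 2*π^5/15.
∫_0^π u² dx = π^7/105, so ||u||_L² = sqrt(105)*π^(7/2)/105.
∫_0^π (u')² dx = 2*π^5/15, so ||u'||_L² = sqrt(30)*π^(5/2)/15.
Ratio ||u||_L² / ||u'||_L² = sqrt(14)*π/14.
Sharp Poincaré constant on H^1_0(0, π) is C_P = L/π = 1, achieved by sin(x).
A polynomial bump cannot attain the sharp Poincaré constant (only the first sine eigenfunction does), so the ratio is strictly less than C_P, consistent with ||u||_L² ≤ C_P ||u'||_L².


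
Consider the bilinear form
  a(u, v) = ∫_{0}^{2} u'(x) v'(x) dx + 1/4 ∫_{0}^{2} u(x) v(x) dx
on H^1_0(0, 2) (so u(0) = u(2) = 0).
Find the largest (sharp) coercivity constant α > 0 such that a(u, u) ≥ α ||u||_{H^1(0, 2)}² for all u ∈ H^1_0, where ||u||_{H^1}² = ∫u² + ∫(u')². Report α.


α = (1 + π^2)/(4 + π^2)

Coercivity of a(·,·) on H^1_0(0, 2) means a(u, u) ≥ α ||u||_{H^1}² for every u ∈ H^1_0.
The interval has length L = 2, and Poincaré/coercivity depend only on L. Here a(u, u) = ∫(u')² + (1/4)·∫u².
Here 0 < c = 1/4 < 1. The condition a(u,u) ≥ α||u||_{H^1}² reads (1−α)∫(u')² ≥ (α−c)∫u². Any admissible α is ≤ 1 (rapidly oscillating u have ∫u²/∫(u')² → 0), and α = 1 would force 0 ≥ (1−c)∫u², impossible since c < 1; so 1−α > 0. By the sharp Poincaré inequality on H^1_0 of an interval of length L, ∫(u')² ≥ (π/L)²∫u² with equality for the first sine mode sin(π(x−x₀)/L) (x₀ the left endpoint), so the inequality holds for all u iff (1−α)(π/L)² ≥ α − c, i.e. α ≤ ((π/L)² + c)/((π/L)² + 1) = (1 + c(L/π)²)/(1 + (L/π)²). With (π/L)² = π^2/4 and c = 1/4, the largest admissible constant is α = ((π/L)² + c)/((π/L)² + 1).
Simplifying, α = (1 + π^2)/(4 + π^2).


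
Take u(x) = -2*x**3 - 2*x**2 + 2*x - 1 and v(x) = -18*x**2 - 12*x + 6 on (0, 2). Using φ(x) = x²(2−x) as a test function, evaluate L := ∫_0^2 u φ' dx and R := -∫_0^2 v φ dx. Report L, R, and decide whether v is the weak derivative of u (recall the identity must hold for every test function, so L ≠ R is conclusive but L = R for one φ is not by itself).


LHS = 248/15, RHS = 248/5. No, v is not the weak derivative of u.

u(x) = -2*x**3 - 2*x**2 + 2*x - 1, classical derivative u'(x) = -6*x**2 - 4*x + 2.
φ(x) = x²(2−x), so φ'(x) = x*(4 - 3*x).
Note φ(0) = φ(2) = 0, so the boundary term u·φ vanishes.
LHS = ∫_0^2 u(x) φ'(x) dx = ∫_0^2 (6*x^5 - 2*x^4 - 14*x^3 + 11*x^2 - 4*x) dx. Term by term:
  ∫_0^2 6*x^5 dx = 64;  ∫_0^2 -2*x^4 dx = -64/5;  ∫_0^2 -14*x^3 dx = -56;
  ∫_0^2 11*x^2 dx = 88/3;  ∫_0^2 -4*x dx = -8.
Sum: 64 − 64/5 − 56 + 88/3 − 8 = 248/15.
So LHS = 248/15.
∫_0^2 v(x) φ(x) dx = ∫_0^2 (18*x^5 - 24*x^4 - 30*x^3 + 12*x^2) dx. Term by term:
  ∫_0^2 18*x^5 dx = 192;  ∫_0^2 -24*x^4 dx = -768/5;  ∫_0^2 -30*x^3 dx = -120;
  ∫_0^2 12*x^2 dx = 32.
Sum: 192 − 768/5 − 120 + 32 = -248/5.
So RHS = -∫_0^2 v(x) φ(x) dx = 248/5.
LHS − RHS = -496/15 ≠ 0, so the identity fails.
(For a valid weak derivative the identity must hold for EVERY test function, in particular this one. The failure shows v is NOT the weak derivative of u.)
Correct weak derivative would be u'(x) = -6*x**2 - 4*x + 2.


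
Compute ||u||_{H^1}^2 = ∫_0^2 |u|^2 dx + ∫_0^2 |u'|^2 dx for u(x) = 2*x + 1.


||u||_{H^1}^2 = 86/3

The H^1 norm (squared) on an interval (0, L) is
  ||u||_{H^1}^2 = ∫_0^L u(x)^2 dx + ∫_0^L u'(x)^2 dx.
Compute u'(x) = 2.
Then u(x)^2 = 4*x**2 + 4*x + 1 and u'(x)^2 = 4.
Integrate each monomial from 0 to 2 using ∫_0^2 c·x^n dx = c·2^(n+1)/(n+1):
  ∫_0^2 u(x)^2 dx = ∫_0^2 (4*x^2 + 4*x + 1) dx. Term by term:
    ∫_0^2 4*x^2 dx = 32/3;  ∫_0^2 4*x dx = 8;  ∫_0^2 1 dx = 2.
  Sum: 32/3 + 8 + 2 = 62/3.
  ∫_0^2 u'(x)^2 dx = ∫_0^2 (4) dx. Term by term:
    ∫_0^2 4 dx = 8.
Adding: ||u||_{H^1}^2 = 62/3 + 8 = 86/3.


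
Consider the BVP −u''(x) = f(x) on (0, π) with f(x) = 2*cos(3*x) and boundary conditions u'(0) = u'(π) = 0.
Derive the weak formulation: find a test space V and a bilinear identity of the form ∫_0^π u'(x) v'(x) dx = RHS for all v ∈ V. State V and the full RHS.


V = H^1(0, π) (no boundary constraint on v; u is determined up to an additive constant); weak form: ∫_0^π u'v' dx = ∫_0^π (2*cos(3*x)) v dx for all v ∈ V.

Multiply both sides by a test function v and integrate from 0 to π:
  ∫_0^π −u''(x) v(x) dx = ∫_0^π f(x) v(x) dx.
Integrate the LHS by parts once:
  ∫_0^π −u'' v dx = −[u'(x) v(x)]_0^π + ∫_0^π u'(x) v'(x) dx.
Thus ∫_0^π u'(x) v'(x) dx = ∫_0^π f(x) v(x) dx + [u'(x) v(x)]_0^π.
Choose V so that boundary terms are either known or forced to vanish.
u has homogeneous Neumann: u'(0) = u'(π) = 0. So [u' v]_0^π = 0·v(π) − 0·v(0) = 0 for any v; take V = H^1(0, π).
Weak formulation: find u (satisfying any essential BC) such that ∫_0^π u'(x) v'(x) dx = ∫_0^π f v dx for all v ∈ V (homogeneous Neumann, so boundary terms vanish).
Substituting f(x) = 2*cos(3*x), the right-hand side is ∫_0^π (2*cos(3*x)) v dx.
Compatibility check (pure Neumann): taking v ≡ 1 ∈ V gives 0 = ∫_0^π f dx + (0) − (0), i.e. ∫_0^π f dx must equal u'(0) − u'(π) = 0. Indeed ∫_0^π (2*cos(3*x)) dx = 0, so the data are compatible. The solution is then unique only up to an additive constant (fix it e.g. by requiring ∫_0^π u dx = 0).


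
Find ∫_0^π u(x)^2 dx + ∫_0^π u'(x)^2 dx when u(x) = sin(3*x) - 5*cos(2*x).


||u||_{H^1(0,π)}^2 = -60 + 135*π/2

u'(x) = 10*sin(2*x) + 3*cos(3*x).
Expand u² and (u')² and integrate term by term on (0, π), using: for integers n ≥ 1, ∫_0^π sin²(nx) dx = ∫_0^π cos²(nx) dx = π/2; for n ≠ n', ∫_0^π sin(nx)sin(n'x) dx = ∫_0^π cos(nx)cos(n'x) dx = 0; and by product-to-sum, ∫_0^π sin(nx)cos(n'x) dx = ½∫_0^π [sin((n+n')x) + sin((n−n')x)] dx, which is 0 when n+n' is even and 2n/(n²−n'²) when n+n' is odd (it need not vanish on (0, π)).
  u² squared terms: (-5)²·∫cos(2x)² dx = 25·π/2 = 25*π/2;  (1)²·∫sin(3x)² dx = 1·π/2 = π/2.
  u² cross terms: 2·(-5)·(1)·∫cos(2x)·sin(3x) dx = -10·(6/5) = -12.
  So ∫_0^π u² dx = 25*π/2 + π/2 − 12 = -12 + 13*π.
  (u')² squared terms: (3)²·∫cos(3x)² dx = 9·π/2 = 9*π/2;  (10)²·∫sin(2x)² dx = 100·π/2 = 50*π.
  (u')² cross terms: 2·(3)·(10)·∫cos(3x)·sin(2x) dx = 60·(-4/5) = -48.
  So ∫_0^π (u')² dx = 9*π/2 + 50*π − 48 = -48 + 109*π/2.
||u||_{H^1}^2 = (-12 + 13*π) + (-48 + 109*π/2) = -60 + 135*π/2.


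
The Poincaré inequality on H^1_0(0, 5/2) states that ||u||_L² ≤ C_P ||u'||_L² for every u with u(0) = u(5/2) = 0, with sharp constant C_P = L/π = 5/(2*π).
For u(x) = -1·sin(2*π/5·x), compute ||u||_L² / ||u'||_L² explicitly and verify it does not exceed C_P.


||u||_L² / ||u'||_L² = 5/(2*π) = C_P.

u(x) = -1·sin(2*π/5·x), so u'(x) = -2*π*cos(2*π*x/5)/5.
Writing u(x) = A·sin(kπx/L) with A = -1 and k = 1, use ∫_0^L sin²(kπx/L) dx = L/2 and ∫_0^L cos²(kπx/L) dx = L/2.
u² = 1·sin²(2*π/5·x) and (u')² = 4*π^2/25·cos²(2*π/5·x), and each of sin², cos² integrates to L/2 = 5/4 over (0, 5/2).
∫_0^5/2 u² dx = 5/4, so ||u||_L² = sqrt(5)/2.
∫_0^5/2 (u')² dx = π^2/5, so ||u'||_L² = sqrt(5)*π/5.
Ratio ||u||_L² / ||u'||_L² = 5/(2*π).
Sharp Poincaré constant on H^1_0(0, 5/2) is C_P = L/π = 5/(2*π), achieved by sin(2*π/5·x).
This is the k = 1 eigenfunction (up to amplitude), so the ratio equals the sharp Poincaré constant exactly.


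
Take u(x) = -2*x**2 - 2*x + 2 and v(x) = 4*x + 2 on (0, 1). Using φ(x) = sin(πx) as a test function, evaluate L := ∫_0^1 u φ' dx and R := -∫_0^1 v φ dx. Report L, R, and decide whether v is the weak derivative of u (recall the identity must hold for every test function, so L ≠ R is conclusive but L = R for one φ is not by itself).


LHS = 8/π, RHS = -8/π. No, v is not the weak derivative of u.

u(x) = -2*x**2 - 2*x + 2, classical derivative u'(x) = -4*x - 2.
φ(x) = sin(πx), so φ'(x) = π*cos(π*x).
Note φ(0) = φ(1) = 0, so the boundary term u·φ vanishes.
LHS = ∫_0^1 u(x) φ'(x) dx = ∫_0^1 (-2*π*x^2*cos(π*x) - 2*π*x*cos(π*x) + 2*π*cos(π*x)) dx. Term by term:
  ∫_0^1 2*π*cos(π*x) dx = 0;  ∫_0^1 -2*π*x*cos(π*x) dx = 4/π;  ∫_0^1 -2*π*x^2*cos(π*x) dx = 4/π.
Sum: 0 + 4/π + 4/π = 8/π.
So LHS = 8/π.
∫_0^1 v(x) φ(x) dx = ∫_0^1 (4*x*sin(π*x) + 2*sin(π*x)) dx. Term by term:
  ∫_0^1 2*sin(π*x) dx = 4/π;  ∫_0^1 4*x*sin(π*x) dx = 4/π.
Sum: 4/π + 4/π = 8/π.
So RHS = -∫_0^1 v(x) φ(x) dx = -8/π.
LHS − RHS = 16/π ≠ 0, so the identity fails.
(For a valid weak derivative the identity must hold for EVERY test function, in particular this one. The failure shows v is NOT the weak derivative of u.)
Correct weak derivative would be u'(x) = -4*x - 2.


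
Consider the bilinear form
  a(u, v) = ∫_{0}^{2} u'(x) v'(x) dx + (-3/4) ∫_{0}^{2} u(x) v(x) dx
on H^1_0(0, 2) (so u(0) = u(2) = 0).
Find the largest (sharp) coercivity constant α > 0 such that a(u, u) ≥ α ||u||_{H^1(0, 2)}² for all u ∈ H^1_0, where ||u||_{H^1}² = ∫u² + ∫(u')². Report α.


α = (-3 + π^2)/(4 + π^2)

Coercivity of a(·,·) on H^1_0(0, 2) means a(u, u) ≥ α ||u||_{H^1}² for every u ∈ H^1_0.
The interval has length L = 2, and Poincaré/coercivity depend only on L. Here a(u, u) = ∫(u')² + (-3/4)·∫u².
Here c = -3/4 < 0 with |c| < (π/L)² = π^2/4, so coercivity still holds. The condition a(u,u) ≥ α||u||_{H^1}² reads (1−α)∫(u')² ≥ (α−c)∫u². Any admissible α is ≤ 1 (rapidly oscillating u have ∫u²/∫(u')² → 0), and α = 1 would force 0 ≥ (1−c)∫u², impossible since c < 1; so 1−α > 0. By the sharp Poincaré inequality on H^1_0 of an interval of length L, ∫(u')² ≥ (π/L)²∫u² with equality for the first sine mode sin(π(x−x₀)/L) (x₀ the left endpoint), so the inequality holds for all u iff (1−α)(π/L)² ≥ α − c, i.e. α ≤ ((π/L)² + c)/((π/L)² + 1) = (1 + c(L/π)²)/(1 + (L/π)²). (Direct route, valid since c ≤ 0: Poincaré gives c∫u² ≥ c(L/π)²∫(u')², so a(u,u) ≥ (1 + c(L/π)²)∫(u')², while ||u||_{H^1}² ≤ (1 + (L/π)²)∫(u')²; dividing yields the same α.) With (π/L)² = π^2/4 and c = -3/4, the largest admissible constant is α = ((π/L)² + c)/((π/L)² + 1).
Simplifying, α = (-3 + π^2)/(4 + π^2).


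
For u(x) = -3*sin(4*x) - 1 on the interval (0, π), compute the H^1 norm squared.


||u||_{H^1(0,π)}^2 = 155*π/2

u'(x) = -12*cos(4*x).
Expand u² and (u')² and integrate term by term on (0, π), using: for integers n ≥ 1, ∫_0^π sin²(nx) dx = ∫_0^π cos²(nx) dx = π/2; for n ≠ n', ∫_0^π sin(nx)sin(n'x) dx = ∫_0^π cos(nx)cos(n'x) dx = 0; and by product-to-sum, ∫_0^π sin(nx)cos(n'x) dx = ½∫_0^π [sin((n+n')x) + sin((n−n')x)] dx, which is 0 when n+n' is even and 2n/(n²−n'²) when n+n' is odd (it need not vanish on (0, π)). For the constant mode: ∫_0^π 1 dx = π, ∫_0^π cos(nx) dx = 0, ∫_0^π sin(nx) dx = (1−(−1)^n)/n.
  u² squared terms: (-1)²·∫1 dx = 1·π = π;  (-3)²·∫sin(4x)² dx = 9·π/2 = 9*π/2.
  u² cross terms: 2·(-1)·(-3)·∫1·sin(4x) dx = 6·(0) = 0.
  So ∫_0^π u² dx = π + 9*π/2 + 0 = 11*π/2.
  (u')² squared terms: (-12)²·∫cos(4x)² dx = 144·π/2 = 72*π.
  So ∫_0^π (u')² dx = 72*π.
||u||_{H^1}^2 = (11*π/2) + (72*π) = 155*π/2.


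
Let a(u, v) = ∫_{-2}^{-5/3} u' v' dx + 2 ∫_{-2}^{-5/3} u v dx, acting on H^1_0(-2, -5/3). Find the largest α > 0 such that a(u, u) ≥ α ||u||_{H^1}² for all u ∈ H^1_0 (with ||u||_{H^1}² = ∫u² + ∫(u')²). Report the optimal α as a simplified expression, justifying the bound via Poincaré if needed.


α = 1

Coercivity of a(·,·) on H^1_0(-2, -5/3) means a(u, u) ≥ α ||u||_{H^1}² for every u ∈ H^1_0.
The interval has length L = 1/3, and Poincaré/coercivity depend only on L. Here a(u, u) = ∫(u')² + (2)·∫u².
Here c = 2 ≥ 1, so a(u,u) = ∫(u')² + c∫u² ≥ ∫(u')² + ∫u² = ||u||_{H^1}², i.e. α = 1 works. No larger α is possible: a(u,u) ≥ α||u||_{H^1}² means (1−α)∫(u')² ≥ (α−c)∫u², and for the modes u_n = sin(nπ(x−x₀)/L) (x₀ the left endpoint) one has ∫u_n²/∫(u_n')² = (L/(nπ))² → 0, so a(u_n,u_n)/||u_n||_{H^1}² → 1. Hence the optimal constant is α = 1.
Therefore α = 1.


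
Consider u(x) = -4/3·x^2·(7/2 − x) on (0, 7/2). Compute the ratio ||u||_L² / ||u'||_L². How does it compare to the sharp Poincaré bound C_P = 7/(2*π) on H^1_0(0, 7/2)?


||u||_L² / ||u'||_L² = sqrt(14)/4 < C_P = 7/(2*π).

u(x) = -4/3·x^2·(7/2 − x), so u'(x) = 4*x*(3*x - 7)/3.
u(x) = -4/3·x^2·(7/2 − x) vanishes at x = 0 and x = 7/2, so u ∈ H^1_0(0, 7/2). Differentiate via the product rule and integrate the resulting polynomials term by term.
  ∫_0^7/2 u² dx = ∫_0^7/2 (16*x^6/9 - 112*x^5/9 + 196*x^4/9) dx. Term by term:
    ∫_0^7/2 16*x^6/9 dx = 117649/72;  ∫_0^7/2 -112*x^5/9 dx = -823543/216;  ∫_0^7/2 196*x^4/9 dx = 823543/360.
  Sum: 117649/72 − 823543/216 + 823543/360 = 117649/1080.
  ∫_0^7/2 (u')² dx = ∫_0^7/2 (16*x^4 - 224*x^3/3 + 784*x^2/9) dx. Term by term:
    ∫_0^7/2 16*x^4 dx = 16807/10;  ∫_0^7/2 -224*x^3/3 dx = -16807/6;  ∫_0^7/2 784*x^2/9 dx = 33614/27.
  Sum: 16807/10 − 16807/6 + 33614/27 = 16807/135.
∫_0^7/2 u² dx = 117649/1080, so ||u||_L² = 343*sqrt(30)/180.
∫_0^7/2 (u')² dx = 16807/135, so ||u'||_L² = 49*sqrt(105)/45.
Ratio ||u||_L² / ||u'||_L² = sqrt(14)/4.
Sharp Poincaré constant on H^1_0(0, 7/2) is C_P = L/π = 7/(2*π), achieved by sin(2*π/7·x).
A polynomial bump cannot attain the sharp Poincaré constant (only the first sine eigenfunction does), so the ratio is strictly less than C_P, consistent with ||u||_L² ≤ C_P ||u'||_L².


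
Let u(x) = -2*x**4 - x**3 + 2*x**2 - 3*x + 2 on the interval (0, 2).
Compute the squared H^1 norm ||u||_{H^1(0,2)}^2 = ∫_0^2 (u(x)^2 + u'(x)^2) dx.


||u||_{H^1}^2 = 560062/315

The H^1 norm (squared) on an interval (0, L) is
  ||u||_{H^1}^2 = ∫_0^L u(x)^2 dx + ∫_0^L u'(x)^2 dx.
Compute u'(x) = -8*x**3 - 3*x**2 + 4*x - 3.
Then u(x)^2 = 4*x**8 + 4*x**7 - 7*x**6 + 8*x**5 + 2*x**4 - 16*x**3 + 17*x**2 - 12*x + 4 and u'(x)^2 = 64*x**6 + 48*x**5 - 55*x**4 + 24*x**3 + 34*x**2 - 24*x + 9.
Integrate each monomial from 0 to 2 using ∫_0^2 c·x^n dx = c·2^(n+1)/(n+1):
  ∫_0^2 u(x)^2 dx = ∫_0^2 (4*x^8 + 4*x^7 - 7*x^6 + 8*x^5 + 2*x^4 - 16*x^3 + 17*x^2 - 12*x + 4) dx. Term by term:
    ∫_0^2 4*x^8 dx = 2048/9;  ∫_0^2 4*x^7 dx = 128;  ∫_0^2 -7*x^6 dx = -128;
    ∫_0^2 8*x^5 dx = 256/3;  ∫_0^2 2*x^4 dx = 64/5;  ∫_0^2 -16*x^3 dx = -64;
    ∫_0^2 17*x^2 dx = 136/3;  ∫_0^2 -12*x dx = -24;  ∫_0^2 4 dx = 8.
  Sum: 2048/9 + 128 − 128 + 256/3 + 64/5 − 64 + 136/3 − 24 + 8 = 13096/45.
  ∫_0^2 u'(x)^2 dx = ∫_0^2 (64*x^6 + 48*x^5 - 55*x^4 + 24*x^3 + 34*x^2 - 24*x + 9) dx. Term by term:
    ∫_0^2 64*x^6 dx = 8192/7;  ∫_0^2 48*x^5 dx = 512;  ∫_0^2 -55*x^4 dx = -352;
    ∫_0^2 24*x^3 dx = 96;  ∫_0^2 34*x^2 dx = 272/3;  ∫_0^2 -24*x dx = -48;
    ∫_0^2 9 dx = 18.
  Sum: 8192/7 + 512 − 352 + 96 + 272/3 − 48 + 18 = 31226/21.
Adding: ||u||_{H^1}^2 = 13096/45 + 31226/21 = 560062/315.


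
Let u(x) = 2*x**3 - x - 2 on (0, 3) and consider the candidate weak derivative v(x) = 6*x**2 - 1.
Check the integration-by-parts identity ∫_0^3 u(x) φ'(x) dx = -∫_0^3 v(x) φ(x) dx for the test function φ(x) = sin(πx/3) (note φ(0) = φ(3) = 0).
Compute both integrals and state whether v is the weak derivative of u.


LHS = -156/π + 648/π^3, RHS = -156/π + 648/π^3. Yes, v = u' weakly.

u(x) = 2*x**3 - x - 2, classical derivative u'(x) = 6*x**2 - 1.
φ(x) = sin(πx/3), so φ'(x) = π*cos(π*x/3)/3.
Note φ(0) = φ(3) = 0, so the boundary term u·φ vanishes.
LHS = ∫_0^3 u(x) φ'(x) dx = ∫_0^3 (2*π*x^3*cos(π*x/3)/3 - π*x*cos(π*x/3)/3 - 2*π*cos(π*x/3)/3) dx. Term by term:
  ∫_0^3 -2*π*cos(π*x/3)/3 dx = 0;  ∫_0^3 -π*x*cos(π*x/3)/3 dx = 6/π;  ∫_0^3 2*π*x^3*cos(π*x/3)/3 dx = -162/π + 648/π^3.
Sum: 0 + 6/π + -162/π + 648/π^3 = -156/π + 648/π^3.
So LHS = -156/π + 648/π^3.
∫_0^3 v(x) φ(x) dx = ∫_0^3 (6*x^2*sin(π*x/3) - sin(π*x/3)) dx. Term by term:
  ∫_0^3 -sin(π*x/3) dx = -6/π;  ∫_0^3 6*x^2*sin(π*x/3) dx = -648/π^3 + 162/π.
Sum: -6/π + -648/π^3 + 162/π = -648/π^3 + 156/π.
So RHS = -∫_0^3 v(x) φ(x) dx = -156/π + 648/π^3.
LHS = RHS, so the identity holds for this test φ.
Moreover u is smooth here and v(x) = u'(x) = 6*x**2 - 1 pointwise, so the identity holds for every test function. Hence v is the weak derivative of u.


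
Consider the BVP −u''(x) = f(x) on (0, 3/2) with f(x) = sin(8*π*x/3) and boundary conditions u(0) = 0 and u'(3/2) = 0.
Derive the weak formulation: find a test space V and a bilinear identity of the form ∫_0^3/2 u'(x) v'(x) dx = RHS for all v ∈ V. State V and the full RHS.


V = {v ∈ H^1(0, 3/2) : v(0) = 0} (test functions vanish at x = 0 where u is specified); weak form: ∫_0^3/2 u'v' dx = ∫_0^3/2 (sin(8*π*x/3)) v dx for all v ∈ V.

Multiply both sides by a test function v and integrate from 0 to 3/2:
  ∫_0^3/2 −u''(x) v(x) dx = ∫_0^3/2 f(x) v(x) dx.
Integrate the LHS by parts once:
  ∫_0^3/2 −u'' v dx = −[u'(x) v(x)]_0^3/2 + ∫_0^3/2 u'(x) v'(x) dx.
Thus ∫_0^3/2 u'(x) v'(x) dx = ∫_0^3/2 f(x) v(x) dx + [u'(x) v(x)]_0^3/2.
Choose V so that boundary terms are either known or forced to vanish.
Mixed BC: u(0) = 0 (Dirichlet) and u'(3/2) = 0 (Neumann). Define V = {v ∈ H^1(0, 3/2) : v(0) = 0}. Then [u' v]_0^3/2 = u'(3/2)·v(3/2) − u'(0)·0 = 0.
Weak formulation: find u (satisfying any essential BC) such that ∫_0^3/2 u'(x) v'(x) dx = ∫_0^3/2 f v dx for all v ∈ V (Dirichlet at 0 absorbed into V; the Neumann datum at x = 3/2 is zero, so no boundary term remains).
Substituting f(x) = sin(8*π*x/3), the right-hand side is ∫_0^3/2 (sin(8*π*x/3)) v dx.


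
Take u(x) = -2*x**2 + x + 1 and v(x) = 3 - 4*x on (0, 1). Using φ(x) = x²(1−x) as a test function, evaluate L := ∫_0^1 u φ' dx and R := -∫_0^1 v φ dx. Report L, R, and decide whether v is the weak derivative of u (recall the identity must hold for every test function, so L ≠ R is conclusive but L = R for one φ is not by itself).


LHS = 7/60, RHS = -1/20. No, v is not the weak derivative of u.

u(x) = -2*x**2 + x + 1, classical derivative u'(x) = 1 - 4*x.
φ(x) = x²(1−x), so φ'(x) = x*(2 - 3*x).
Note φ(0) = φ(1) = 0, so the boundary term u·φ vanishes.
LHS = ∫_0^1 u(x) φ'(x) dx = ∫_0^1 (6*x^4 - 7*x^3 - x^2 + 2*x) dx. Term by term:
  ∫_0^1 6*x^4 dx = 6/5;  ∫_0^1 -7*x^3 dx = -7/4;  ∫_0^1 -x^2 dx = -1/3;
  ∫_0^1 2*x dx = 1.
Sum: 6/5 − 7/4 − 1/3 + 1 = 7/60.
So LHS = 7/60.
∫_0^1 v(x) φ(x) dx = ∫_0^1 (4*x^4 - 7*x^3 + 3*x^2) dx. Term by term:
  ∫_0^1 4*x^4 dx = 4/5;  ∫_0^1 -7*x^3 dx = -7/4;  ∫_0^1 3*x^2 dx = 1.
Sum: 4/5 − 7/4 + 1 = 1/20.
So RHS = -∫_0^1 v(x) φ(x) dx = -1/20.
LHS − RHS = 1/6 ≠ 0, so the identity fails.
(For a valid weak derivative the identity must hold for EVERY test function, in particular this one. The failure shows v is NOT the weak derivative of u.)
Correct weak derivative would be u'(x) = 1 - 4*x.


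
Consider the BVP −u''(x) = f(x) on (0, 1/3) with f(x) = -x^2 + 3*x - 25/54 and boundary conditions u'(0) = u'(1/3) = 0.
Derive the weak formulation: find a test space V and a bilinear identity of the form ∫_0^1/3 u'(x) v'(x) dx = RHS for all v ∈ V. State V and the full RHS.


V = H^1(0, 1/3) (no boundary constraint on v; u is determined up to an additive constant); weak form: ∫_0^1/3 u'v' dx = ∫_0^1/3 (-x^2 + 3*x - 25/54) v dx for all v ∈ V.

Multiply both sides by a test function v and integrate from 0 to 1/3:
  ∫_0^1/3 −u''(x) v(x) dx = ∫_0^1/3 f(x) v(x) dx.
Integrate the LHS by parts once:
  ∫_0^1/3 −u'' v dx = −[u'(x) v(x)]_0^1/3 + ∫_0^1/3 u'(x) v'(x) dx.
Thus ∫_0^1/3 u'(x) v'(x) dx = ∫_0^1/3 f(x) v(x) dx + [u'(x) v(x)]_0^1/3.
Choose V so that boundary terms are either known or forced to vanish.
u has homogeneous Neumann: u'(0) = u'(1/3) = 0. So [u' v]_0^1/3 = 0·v(1/3) − 0·v(0) = 0 for any v; take V = H^1(0, 1/3).
Weak formulation: find u (satisfying any essential BC) such that ∫_0^1/3 u'(x) v'(x) dx = ∫_0^1/3 f v dx for all v ∈ V (homogeneous Neumann, so boundary terms vanish).
Substituting f(x) = -x^2 + 3*x - 25/54, the right-hand side is ∫_0^1/3 (-x^2 + 3*x - 25/54) v dx.
Compatibility check (pure Neumann): taking v ≡ 1 ∈ V gives 0 = ∫_0^1/3 f dx + (0) − (0), i.e. ∫_0^1/3 f dx must equal u'(0) − u'(1/3) = 0. Indeed ∫_0^1/3 (-x^2 + 3*x - 25/54) dx = 0, so the data are compatible. The solution is then unique only up to an additive constant (fix it e.g. by requiring ∫_0^1/3 u dx = 0).
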